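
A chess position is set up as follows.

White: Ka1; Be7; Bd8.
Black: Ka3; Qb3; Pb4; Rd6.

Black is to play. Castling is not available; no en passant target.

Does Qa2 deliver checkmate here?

yes

After Qa2: white king on a1; in check: yes, from the black queen on a2.
King squares — b1: attacked by Qa2; a2: attacked by Ka3; b2: attacked by Qa2.
White has no legal moves → checkmate.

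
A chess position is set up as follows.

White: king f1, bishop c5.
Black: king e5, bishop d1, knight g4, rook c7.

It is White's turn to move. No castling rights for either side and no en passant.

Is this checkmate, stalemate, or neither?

neither

White to move; white king on f1.
In check: no.
Legal moves for White: Bf8, Be7, Ba7, Bd6+, Bb6, Bd4+, Bb4, Be3, Ba3, Bf2, Bg1, Kg2, Kg1, Ke1.
White has 14 legal moves and is not in check → neither.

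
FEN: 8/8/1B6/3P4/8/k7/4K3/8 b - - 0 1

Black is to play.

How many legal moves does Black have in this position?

5

Black to move; king on a3.
In check: no.
Legal moves: Kb4, Ka4, Kb3, Kb2, Ka2.
Count: 5.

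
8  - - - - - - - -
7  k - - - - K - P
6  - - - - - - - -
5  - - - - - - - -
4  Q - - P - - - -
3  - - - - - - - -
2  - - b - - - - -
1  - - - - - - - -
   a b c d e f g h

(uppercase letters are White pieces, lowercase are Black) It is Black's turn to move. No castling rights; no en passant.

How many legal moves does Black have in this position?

Black to move; king on a7.
In check: yes, from the white queen on a4.
Legal moves: Kb8, Kb7, Kb6, Bxa4.
Count: 4.

4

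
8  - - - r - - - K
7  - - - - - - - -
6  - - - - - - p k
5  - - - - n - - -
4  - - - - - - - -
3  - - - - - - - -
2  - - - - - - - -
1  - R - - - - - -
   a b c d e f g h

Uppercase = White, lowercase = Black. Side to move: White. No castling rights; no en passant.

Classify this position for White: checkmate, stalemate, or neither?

checkmate

White to move; white king on h8.
In check: yes, from the black rook on d8.
King squares — g7: attacked by Kh6; h7: attacked by Kh6; g8: attacked by Rd8.
Legal moves for White: none.
In check with no legal moves → checkmate.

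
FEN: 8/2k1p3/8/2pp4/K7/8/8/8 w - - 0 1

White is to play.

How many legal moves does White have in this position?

White to move; king on a4.
In check: no.
Legal moves: Kb5, Ka5, Kb3, Ka3.
Count: 4.

4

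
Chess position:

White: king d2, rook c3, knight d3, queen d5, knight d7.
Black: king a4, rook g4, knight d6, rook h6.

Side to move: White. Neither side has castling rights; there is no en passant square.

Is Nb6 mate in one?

yes

After Nb6: black king on a4; in check: yes, from the white knight on b6.
King squares — a3: attacked by Rc3; b3: attacked by Rc3; b4: attacked by Nd3; a5: attacked by Qd5; b5: attacked by Qd5.
Black has no legal moves → checkmate.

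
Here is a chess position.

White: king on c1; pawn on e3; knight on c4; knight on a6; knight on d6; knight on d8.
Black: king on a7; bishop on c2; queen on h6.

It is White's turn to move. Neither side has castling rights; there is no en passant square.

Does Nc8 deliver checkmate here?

no

After Nc8: black king on a7; in check: yes, from the white knight on c8.
Black has 2 legal replies: Ka8, Kxa6.
In check but a legal move exists → not checkmate.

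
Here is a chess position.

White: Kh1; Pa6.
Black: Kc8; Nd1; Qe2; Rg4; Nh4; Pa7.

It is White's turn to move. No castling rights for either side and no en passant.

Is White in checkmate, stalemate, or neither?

stalemate

White to move; white king on h1.
In check: no.
King squares — g1: attacked by Rg4; g2: attacked by Qe2; h2: attacked by Qe2.
Legal moves for White: none.
Not in check and no legal moves → stalemate.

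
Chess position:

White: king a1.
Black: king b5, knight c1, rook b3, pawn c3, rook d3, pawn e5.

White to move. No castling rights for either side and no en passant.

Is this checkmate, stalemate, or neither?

White to move; white king on a1.
In check: no.
King squares — b1: attacked by Rb3; a2: attacked by Nc1; b2: attacked by Rb3.
Legal moves for White: none.
Not in check and no legal moves → stalemate.

stalemate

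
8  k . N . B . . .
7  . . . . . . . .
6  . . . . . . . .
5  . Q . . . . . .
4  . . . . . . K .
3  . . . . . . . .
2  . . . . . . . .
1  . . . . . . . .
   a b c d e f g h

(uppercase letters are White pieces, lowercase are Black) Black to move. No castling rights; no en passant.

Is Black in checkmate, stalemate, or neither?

stalemate

Black to move; black king on a8.
In check: no.
King squares — a7: attacked by Nc8; b7: attacked by Qb5; b8: attacked by Qb5.
Legal moves for Black: none.
Not in check and no legal moves → stalemate.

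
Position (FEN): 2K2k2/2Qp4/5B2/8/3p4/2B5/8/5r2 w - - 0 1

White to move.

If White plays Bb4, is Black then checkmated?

After Bb4: black king on f8; in check: yes, from the white bishop on b4.
Black has 4 legal replies: Kg8, Ke8, Kf7, d6.
In check but a legal move exists → not checkmate.

no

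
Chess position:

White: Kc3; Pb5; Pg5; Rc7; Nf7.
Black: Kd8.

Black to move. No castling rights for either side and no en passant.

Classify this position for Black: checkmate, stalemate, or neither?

Black to move; black king on d8.
In check: yes, from the white knight on f7.
Legal moves for Black: Ke8, Kxc7.
Black is in check but has 2 legal moves → neither.

neither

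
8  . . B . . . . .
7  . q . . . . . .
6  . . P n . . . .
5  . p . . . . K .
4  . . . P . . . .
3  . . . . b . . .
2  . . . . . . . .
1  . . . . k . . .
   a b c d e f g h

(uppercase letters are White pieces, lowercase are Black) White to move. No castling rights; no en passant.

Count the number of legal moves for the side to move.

5

White to move; king on g5.
In check: yes, from the black bishop on e3.
Legal moves: Kg6, Kf6, Kh5, Kh4, Kg4.
Count: 5.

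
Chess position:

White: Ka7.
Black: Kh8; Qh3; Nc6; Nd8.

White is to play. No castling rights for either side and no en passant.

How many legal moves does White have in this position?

3

White to move; king on a7.
In check: yes, from the black knight on c6.
Legal moves: Ka8, Kb6, Ka6.
Count: 3.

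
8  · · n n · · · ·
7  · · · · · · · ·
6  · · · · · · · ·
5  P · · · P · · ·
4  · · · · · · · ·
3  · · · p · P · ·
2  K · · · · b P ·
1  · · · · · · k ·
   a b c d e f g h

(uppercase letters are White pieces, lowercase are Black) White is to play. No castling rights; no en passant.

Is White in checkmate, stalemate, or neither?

neither

White to move; white king on a2.
In check: no.
Legal moves for White: Kb3, Ka3, Kb2, Kb1, Ka1, e6, a6, f4, g3, g4.
White has 10 legal moves and is not in check → neither.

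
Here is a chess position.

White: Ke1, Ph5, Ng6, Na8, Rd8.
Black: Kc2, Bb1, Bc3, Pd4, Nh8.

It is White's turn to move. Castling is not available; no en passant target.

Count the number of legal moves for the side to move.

3

White to move; king on e1.
In check: yes, from the black bishop on c3.
Legal moves: Kf2, Ke2, Kf1.
Count: 3.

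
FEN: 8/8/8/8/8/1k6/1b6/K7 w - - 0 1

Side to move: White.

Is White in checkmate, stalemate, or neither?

neither

White to move; white king on a1.
In check: yes, from the black bishop on b2.
King squares — b1: available; a2: attacked by Kb3; b2: attacked by Kb3.
Legal moves for White: Kb1.
White is in check but has 1 legal move → neither.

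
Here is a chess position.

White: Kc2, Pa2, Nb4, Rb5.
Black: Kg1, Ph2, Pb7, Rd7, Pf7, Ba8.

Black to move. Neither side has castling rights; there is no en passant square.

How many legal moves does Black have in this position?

20

Black to move; king on g1.
In check: no.
Legal moves: Rd8, Re7, Rc7+, Rd6, Rd5, Rd4, Rd3, Rd2+, Rd1, Kg2, Kf2, Kh1, Kf1, f6, b6, h1=Q, h1=R, h1=B, h1=N, f5.
Count: 20.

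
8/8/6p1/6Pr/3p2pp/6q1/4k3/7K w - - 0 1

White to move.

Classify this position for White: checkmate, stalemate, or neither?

stalemate

White to move; white king on h1.
In check: no.
King squares — g1: attacked by Qg3; g2: attacked by Qg3; h2: attacked by Qg3.
Legal moves for White: none.
Not in check and no legal moves → stalemate.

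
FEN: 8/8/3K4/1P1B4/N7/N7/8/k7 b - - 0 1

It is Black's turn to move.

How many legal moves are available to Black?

Black to move; king on a1.
In check: no.
Legal moves: none.
Count: 0.

0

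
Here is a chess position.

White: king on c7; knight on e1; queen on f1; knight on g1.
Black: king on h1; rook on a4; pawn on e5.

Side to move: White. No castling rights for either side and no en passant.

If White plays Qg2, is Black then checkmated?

After Qg2: black king on h1; in check: yes, from the white queen on g2.
King squares — g1: attacked by Qg2; g2: attacked by Ne1; h2: attacked by Qg2.
Black has no legal moves → checkmate.

yes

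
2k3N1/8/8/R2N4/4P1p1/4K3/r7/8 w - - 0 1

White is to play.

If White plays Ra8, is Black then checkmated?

After Ra8: black king on c8; in check: yes, from the white rook on a8.
Black has 3 legal replies: Kd7, Kb7, Rxa8.
In check but a legal move exists → not checkmate.

no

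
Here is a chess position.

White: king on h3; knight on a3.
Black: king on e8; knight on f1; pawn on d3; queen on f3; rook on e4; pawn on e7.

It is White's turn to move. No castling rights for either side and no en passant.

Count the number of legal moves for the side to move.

0

White to move; king on h3.
In check: yes, from the black queen on f3.
Legal moves: none.
Count: 0.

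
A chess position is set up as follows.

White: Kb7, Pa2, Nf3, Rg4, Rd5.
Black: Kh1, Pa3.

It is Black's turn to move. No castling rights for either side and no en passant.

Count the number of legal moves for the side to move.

Black to move; king on h1.
In check: no.
Legal moves: none.
Count: 0.

0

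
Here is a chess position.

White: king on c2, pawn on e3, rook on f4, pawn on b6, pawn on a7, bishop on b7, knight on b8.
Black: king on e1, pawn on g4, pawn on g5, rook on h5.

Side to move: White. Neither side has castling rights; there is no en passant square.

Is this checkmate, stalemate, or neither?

neither

White to move; white king on c2.
In check: no.
Legal moves for White include: Nd7, Nc6, Na6, Bc8, Ba8, Bc6, Ba6, Bd5, Be4, Bf3, Bg2, Bh1, Rf8, Rf7, Rf6, Rf5, Rxg4, Re4, ... (list truncated; more exist).
White has legal moves and is not in check → neither.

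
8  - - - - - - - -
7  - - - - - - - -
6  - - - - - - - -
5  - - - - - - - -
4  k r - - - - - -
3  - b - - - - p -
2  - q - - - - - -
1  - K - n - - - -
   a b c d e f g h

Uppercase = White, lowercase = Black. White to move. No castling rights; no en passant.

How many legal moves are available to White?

White to move; king on b1.
In check: yes, from the black queen on b2.
Legal moves: none.
Count: 0.

0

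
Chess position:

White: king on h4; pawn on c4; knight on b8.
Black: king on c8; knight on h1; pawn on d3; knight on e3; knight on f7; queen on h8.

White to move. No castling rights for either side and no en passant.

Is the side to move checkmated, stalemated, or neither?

checkmate

White to move; white king on h4.
In check: yes, from the black queen on h8.
King squares — g3: attacked by Nh1; h3: attacked by Qh8; g4: attacked by Ne3; g5: attacked by Nf7; h5: attacked by Qh8.
Legal moves for White: none.
In check with no legal moves → checkmate.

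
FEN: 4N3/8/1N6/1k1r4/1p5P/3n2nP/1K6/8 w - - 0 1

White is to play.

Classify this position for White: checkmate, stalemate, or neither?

neither

White to move; white king on b2.
In check: yes, from the black knight on d3.
Legal moves for White: Kb3, Kc2, Ka2, Kb1, Ka1.
White is in check but has 5 legal moves → neither.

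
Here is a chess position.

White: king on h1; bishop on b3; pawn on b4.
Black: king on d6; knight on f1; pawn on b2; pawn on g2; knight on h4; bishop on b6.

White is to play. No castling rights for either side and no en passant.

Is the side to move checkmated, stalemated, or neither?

White to move; white king on h1.
In check: yes, from the black pawn on g2.
King squares — g1: attacked by Bb6; g2: attacked by Nh4; h2: attacked by Nf1.
Legal moves for White: none.
In check with no legal moves → checkmate.

checkmate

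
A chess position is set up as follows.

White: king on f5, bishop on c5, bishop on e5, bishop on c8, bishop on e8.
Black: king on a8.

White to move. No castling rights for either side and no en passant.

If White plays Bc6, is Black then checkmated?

After Bc6: black king on a8; in check: yes, from the white bishop on c6.
King squares — a7: attacked by Bc5; b7: attacked by Bc6; b8: attacked by Be5.
Black has no legal moves → checkmate.

yes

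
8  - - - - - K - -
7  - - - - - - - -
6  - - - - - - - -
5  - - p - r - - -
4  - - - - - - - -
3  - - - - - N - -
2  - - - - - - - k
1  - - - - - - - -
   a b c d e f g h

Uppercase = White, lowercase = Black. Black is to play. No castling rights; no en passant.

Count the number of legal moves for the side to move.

4

Black to move; king on h2.
In check: yes, from the white knight on f3.
Legal moves: Kh3, Kg3, Kg2, Kh1.
Count: 4.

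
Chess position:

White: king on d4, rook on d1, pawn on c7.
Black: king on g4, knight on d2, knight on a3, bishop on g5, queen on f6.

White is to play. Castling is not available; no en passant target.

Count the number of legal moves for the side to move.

3

White to move; king on d4.
In check: yes, from the black queen on f6.
Legal moves: Kd5, Kc5, Kd3.
Count: 3.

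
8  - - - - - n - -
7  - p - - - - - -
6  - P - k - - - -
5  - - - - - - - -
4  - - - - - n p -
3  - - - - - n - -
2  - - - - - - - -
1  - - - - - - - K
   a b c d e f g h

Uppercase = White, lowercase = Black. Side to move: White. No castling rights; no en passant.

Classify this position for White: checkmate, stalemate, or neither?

stalemate

White to move; white king on h1.
In check: no.
King squares — g1: attacked by Nf3; g2: attacked by Nf4; h2: attacked by Nf3.
Legal moves for White: none.
Not in check and no legal moves → stalemate.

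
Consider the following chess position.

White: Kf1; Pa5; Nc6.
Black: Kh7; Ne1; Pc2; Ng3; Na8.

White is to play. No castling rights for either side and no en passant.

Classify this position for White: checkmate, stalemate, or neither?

White to move; white king on f1.
In check: yes, from the black knight on g3.
King squares — e1: available; g1: available; e2: attacked by Ng3; f2: available; g2: attacked by Ne1.
Legal moves for White: Kf2, Kg1, Kxe1.
White is in check but has 3 legal moves → neither.

neither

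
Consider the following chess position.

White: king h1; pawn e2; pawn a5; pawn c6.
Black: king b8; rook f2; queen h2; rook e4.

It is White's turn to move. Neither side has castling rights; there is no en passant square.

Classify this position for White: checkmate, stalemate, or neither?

checkmate

White to move; white king on h1.
In check: yes, from the black queen on h2.
King squares — g1: attacked by Qh2; g2: attacked by Rf2; h2: attacked by Rf2.
Legal moves for White: none.
In check with no legal moves → checkmate.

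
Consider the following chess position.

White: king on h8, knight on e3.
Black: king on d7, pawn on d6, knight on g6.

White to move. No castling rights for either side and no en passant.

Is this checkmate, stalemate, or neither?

neither

White to move; white king on h8.
In check: yes, from the black knight on g6.
Legal moves for White: Kg8, Kh7, Kg7.
White is in check but has 3 legal moves → neither.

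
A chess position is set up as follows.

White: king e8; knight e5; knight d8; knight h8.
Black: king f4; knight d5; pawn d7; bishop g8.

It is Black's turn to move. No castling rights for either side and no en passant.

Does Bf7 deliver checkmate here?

After Bf7: white king on e8; in check: yes, from the black bishop on f7.
White has 6 legal replies: Kf8, Kxf7, Kxd7, Nhxf7, Ndxf7, Nexf7.
In check but a legal move exists → not checkmate.

no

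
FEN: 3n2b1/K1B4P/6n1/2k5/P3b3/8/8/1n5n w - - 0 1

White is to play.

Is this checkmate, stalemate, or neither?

White to move; white king on a7.
In check: no.
Legal moves for White include: Bxd8, Bb8, Bd6+, Bb6+, Be5, Ba5, Bf4, Bg3, Bh2, Kb8, Ka6, hxg8=Q, hxg8=R, hxg8=B, hxg8=N, h8=Q, h8=R, h8=B, ... (list truncated; more exist).
White has legal moves and is not in check → neither.

neither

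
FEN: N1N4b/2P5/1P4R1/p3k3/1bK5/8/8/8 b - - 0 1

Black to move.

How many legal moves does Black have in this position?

Black to move; king on e5.
In check: no.
Legal moves: Bg7, Bf6, Kf5, Kf4, Ke4, Bf8, Be7, Bd6, Bc5, Bc3, Ba3, Bd2, Be1, a4.
Count: 14.

14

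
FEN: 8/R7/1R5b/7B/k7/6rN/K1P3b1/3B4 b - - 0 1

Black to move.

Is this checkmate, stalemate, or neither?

checkmate

Black to move; black king on a4.
In check: yes, from the white rook on a7.
King squares — a3: attacked by Ka2; b3: attacked by Ka2; b4: attacked by Rb6; a5: attacked by Ra7; b5: attacked by Rb6.
Legal moves for Black: none.
In check with no legal moves → checkmate.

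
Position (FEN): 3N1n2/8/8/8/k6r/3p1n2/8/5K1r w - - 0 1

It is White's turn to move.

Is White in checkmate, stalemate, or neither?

White to move; white king on f1.
In check: yes, from the black rook on h1.
King squares — e1: attacked by Rh1; g1: attacked by Rh1; e2: attacked by Pd3; f2: available; g2: available.
Legal moves for White: Kg2, Kf2.
White is in check but has 2 legal moves → neither.

neither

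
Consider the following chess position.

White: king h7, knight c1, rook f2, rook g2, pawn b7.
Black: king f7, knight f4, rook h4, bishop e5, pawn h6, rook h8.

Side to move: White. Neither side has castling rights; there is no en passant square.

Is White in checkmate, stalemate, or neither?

White to move; white king on h7.
In check: yes, from the black rook on h8.
King squares — g6: attacked by Nf4; h6: attacked by Rh4; g7: attacked by Be5; g8: attacked by Kf7; h8: attacked by Be5.
Legal moves for White: none.
In check with no legal moves → checkmate.

checkmate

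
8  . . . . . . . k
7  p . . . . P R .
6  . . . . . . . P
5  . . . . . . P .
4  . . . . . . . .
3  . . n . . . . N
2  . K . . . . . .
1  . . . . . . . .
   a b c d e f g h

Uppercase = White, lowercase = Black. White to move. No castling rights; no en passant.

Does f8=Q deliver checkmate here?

After f8=Q: black king on h8; in check: yes, from the white queen on f8.
King squares — g7: attacked by Ph6; h7: attacked by Rg7; g8: attacked by Rg7.
Black has no legal moves → checkmate.

yes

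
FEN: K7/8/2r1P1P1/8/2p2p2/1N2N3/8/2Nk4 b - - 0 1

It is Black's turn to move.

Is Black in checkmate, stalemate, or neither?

neither

Black to move; black king on d1.
In check: yes, from the white knight on e3.
Legal moves for Black: Ke1, fxe3.
Black is in check but has 2 legal moves → neither.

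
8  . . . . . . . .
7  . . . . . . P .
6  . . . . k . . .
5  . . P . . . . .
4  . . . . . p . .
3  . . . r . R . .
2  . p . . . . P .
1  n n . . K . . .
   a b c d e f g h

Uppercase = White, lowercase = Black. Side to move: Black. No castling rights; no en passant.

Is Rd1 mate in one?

After Rd1: white king on e1; in check: yes, from the black rook on d1.
White has 3 legal replies: Kf2, Ke2, Kxd1.
In check but a legal move exists → not checkmate.

no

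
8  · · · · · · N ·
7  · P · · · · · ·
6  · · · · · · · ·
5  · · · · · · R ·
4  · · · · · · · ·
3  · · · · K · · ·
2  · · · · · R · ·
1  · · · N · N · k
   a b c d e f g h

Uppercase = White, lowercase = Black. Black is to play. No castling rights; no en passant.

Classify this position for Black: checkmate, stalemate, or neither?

stalemate

Black to move; black king on h1.
In check: no.
King squares — g1: attacked by Rg5; g2: attacked by Rf2; h2: attacked by Nf1.
Legal moves for Black: none.
Not in check and no legal moves → stalemate.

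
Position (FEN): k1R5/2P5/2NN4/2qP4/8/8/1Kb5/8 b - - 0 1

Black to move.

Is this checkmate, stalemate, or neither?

checkmate

Black to move; black king on a8.
In check: yes, from the white rook on c8.
King squares — a7: attacked by Nc6; b7: attacked by Nd6; b8: attacked by Nc6.
Legal moves for Black: none.
In check with no legal moves → checkmate.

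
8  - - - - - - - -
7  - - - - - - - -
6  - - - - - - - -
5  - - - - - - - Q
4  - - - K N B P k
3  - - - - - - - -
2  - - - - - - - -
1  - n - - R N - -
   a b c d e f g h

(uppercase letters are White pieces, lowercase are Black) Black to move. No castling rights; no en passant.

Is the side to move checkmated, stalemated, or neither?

Black to move; black king on h4.
In check: yes, from the white queen on h5.
King squares — g3: attacked by Nf1; h3: attacked by Qh5; g4: attacked by Qh5; g5: attacked by Ne4; h5: attacked by Pg4.
Legal moves for Black: none.
In check with no legal moves → checkmate.

checkmate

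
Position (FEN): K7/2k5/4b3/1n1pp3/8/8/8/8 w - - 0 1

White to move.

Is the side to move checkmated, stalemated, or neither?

stalemate

White to move; white king on a8.
In check: no.
King squares — a7: attacked by Nb5; b7: attacked by Kc7; b8: attacked by Kc7.
Legal moves for White: none.
Not in check and no legal moves → stalemate.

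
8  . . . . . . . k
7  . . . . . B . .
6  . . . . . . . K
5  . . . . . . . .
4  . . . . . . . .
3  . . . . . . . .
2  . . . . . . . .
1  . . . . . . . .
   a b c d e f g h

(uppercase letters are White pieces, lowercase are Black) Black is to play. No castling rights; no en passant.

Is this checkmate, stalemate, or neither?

stalemate

Black to move; black king on h8.
In check: no.
King squares — g7: attacked by Kh6; h7: attacked by Kh6; g8: attacked by Bf7.
Legal moves for Black: none.
Not in check and no legal moves → stalemate.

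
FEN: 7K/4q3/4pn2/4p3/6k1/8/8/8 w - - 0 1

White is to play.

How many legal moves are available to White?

0

White to move; king on h8.
In check: no.
Legal moves: none.
Count: 0.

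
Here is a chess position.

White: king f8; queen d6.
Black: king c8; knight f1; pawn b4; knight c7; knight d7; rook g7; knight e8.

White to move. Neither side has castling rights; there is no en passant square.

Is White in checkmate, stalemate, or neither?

neither

White to move; white king on f8.
In check: yes, from the black knight on d7.
King squares — e7: attacked by Rg7; f7: attacked by Rg7; g7: attacked by Ne8; e8: attacked by Nc7; g8: attacked by Rg7.
Legal moves for White: Qxd7+.
White is in check but has 1 legal move → neither.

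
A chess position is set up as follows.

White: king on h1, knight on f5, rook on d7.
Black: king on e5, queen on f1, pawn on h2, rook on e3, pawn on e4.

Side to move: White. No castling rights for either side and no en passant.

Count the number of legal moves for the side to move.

White to move; king on h1.
In check: yes, from the black queen on f1.
Legal moves: Kxh2.
Count: 1.

1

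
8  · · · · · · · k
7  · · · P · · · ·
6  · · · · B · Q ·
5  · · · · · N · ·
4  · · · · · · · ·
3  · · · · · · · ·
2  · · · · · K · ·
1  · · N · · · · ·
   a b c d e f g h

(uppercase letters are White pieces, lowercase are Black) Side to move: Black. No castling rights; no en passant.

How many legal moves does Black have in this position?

0

Black to move; king on h8.
In check: no.
Legal moves: none.
Count: 0.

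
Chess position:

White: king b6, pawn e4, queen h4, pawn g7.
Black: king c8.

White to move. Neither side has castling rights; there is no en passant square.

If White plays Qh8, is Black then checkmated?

After Qh8: black king on c8; in check: yes, from the white queen on h8.
Black has 1 legal reply: Kd7.
In check but a legal move exists → not checkmate.

no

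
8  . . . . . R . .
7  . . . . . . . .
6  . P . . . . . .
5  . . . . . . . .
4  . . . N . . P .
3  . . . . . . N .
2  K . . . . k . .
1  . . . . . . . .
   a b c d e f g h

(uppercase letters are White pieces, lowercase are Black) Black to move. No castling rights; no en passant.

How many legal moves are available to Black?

5

Black to move; king on f2.
In check: yes, from the white rook on f8.
Legal moves: Kxg3, Ke3, Kg2, Kg1, Ke1.
Count: 5.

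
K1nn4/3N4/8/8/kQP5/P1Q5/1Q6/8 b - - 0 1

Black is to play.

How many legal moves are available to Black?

Black to move; king on a4.
In check: yes, from the white queen on b4.
Legal moves: none.
Count: 0.

0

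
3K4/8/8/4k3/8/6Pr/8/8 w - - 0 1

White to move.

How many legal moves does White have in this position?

White to move; king on d8.
In check: no.
Legal moves: Ke8, Kc8, Ke7, Kd7, Kc7, g4.
Count: 6.

6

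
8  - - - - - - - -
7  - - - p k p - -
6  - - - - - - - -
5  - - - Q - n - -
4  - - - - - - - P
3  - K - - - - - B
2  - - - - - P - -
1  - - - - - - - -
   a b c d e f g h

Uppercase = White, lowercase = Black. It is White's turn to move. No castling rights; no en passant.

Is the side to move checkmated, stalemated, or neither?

White to move; white king on b3.
In check: no.
Legal moves for White include: Qa8, Qxf7+, Qxd7+, Qb7, Qe6+, Qd6+, Qc6, Qxf5, Qe5+, Qc5+, Qb5, Qa5, Qe4+, Qd4, Qc4, Qf3, Qd3, Qg2, ... (list truncated; more exist).
White has legal moves and is not in check → neither.

neither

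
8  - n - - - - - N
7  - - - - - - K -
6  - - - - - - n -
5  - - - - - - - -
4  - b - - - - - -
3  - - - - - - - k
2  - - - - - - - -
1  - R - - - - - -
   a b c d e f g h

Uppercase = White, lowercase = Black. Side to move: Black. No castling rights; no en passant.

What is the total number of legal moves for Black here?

Black to move; king on h3.
In check: no.
Legal moves: Nd7, Nc6, Na6, Nxh8, Nf8, Ne7, Ne5, Nh4, Nf4, Bf8+, Be7, Bd6, Bc5, Ba5, Bc3+, Ba3, Bd2, Be1, Kh4, Kg4, Kg3, Kh2, Kg2.
Count: 23.

23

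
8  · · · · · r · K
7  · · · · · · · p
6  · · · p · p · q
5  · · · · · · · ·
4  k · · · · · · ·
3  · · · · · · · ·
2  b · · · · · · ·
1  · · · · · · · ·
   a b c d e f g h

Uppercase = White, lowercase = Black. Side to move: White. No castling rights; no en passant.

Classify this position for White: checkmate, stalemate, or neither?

White to move; white king on h8.
In check: yes, from the black rook on f8.
King squares — g7: attacked by Qh6; h7: attacked by Qh6; g8: attacked by Ba2.
Legal moves for White: none.
In check with no legal moves → checkmate.

checkmate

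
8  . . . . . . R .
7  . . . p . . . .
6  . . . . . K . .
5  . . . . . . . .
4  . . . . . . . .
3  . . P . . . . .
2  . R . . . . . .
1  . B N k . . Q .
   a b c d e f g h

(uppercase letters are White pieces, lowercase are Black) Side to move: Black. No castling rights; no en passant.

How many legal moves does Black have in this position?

Black to move; king on d1.
In check: yes, from the white queen on g1.
Legal moves: none.
Count: 0.

0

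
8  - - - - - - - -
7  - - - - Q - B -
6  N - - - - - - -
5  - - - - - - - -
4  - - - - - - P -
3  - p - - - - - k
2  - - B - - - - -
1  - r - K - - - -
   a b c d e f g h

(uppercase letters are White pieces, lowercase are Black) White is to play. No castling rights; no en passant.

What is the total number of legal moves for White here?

White to move; king on d1.
In check: yes, from the black rook on b1.
Legal moves: Ke2, Kd2, Bxb1.
Count: 3.

3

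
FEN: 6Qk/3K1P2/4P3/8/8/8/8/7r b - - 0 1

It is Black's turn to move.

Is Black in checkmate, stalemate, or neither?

Black to move; black king on h8.
In check: yes, from the white queen on g8.
King squares — g7: attacked by Qg8; h7: attacked by Qg8; g8: attacked by Pf7.
Legal moves for Black: none.
In check with no legal moves → checkmate.

checkmate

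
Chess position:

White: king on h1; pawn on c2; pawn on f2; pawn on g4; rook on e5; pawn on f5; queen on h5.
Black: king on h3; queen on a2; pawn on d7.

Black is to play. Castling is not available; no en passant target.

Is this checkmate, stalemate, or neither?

Black to move; black king on h3.
In check: yes, from the white queen on h5.
King squares — g2: attacked by Kh1; h2: attacked by Kh1; g3: attacked by Pf2; g4: attacked by Qh5; h4: attacked by Qh5.
Legal moves for Black: none.
In check with no legal moves → checkmate.

checkmate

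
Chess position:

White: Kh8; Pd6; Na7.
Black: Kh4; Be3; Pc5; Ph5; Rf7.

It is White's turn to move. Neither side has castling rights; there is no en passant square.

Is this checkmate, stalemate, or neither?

White to move; white king on h8.
In check: no.
Legal moves for White: Kg8, Nc8, Nc6, Nb5, d7.
White has 5 legal moves and is not in check → neither.

neither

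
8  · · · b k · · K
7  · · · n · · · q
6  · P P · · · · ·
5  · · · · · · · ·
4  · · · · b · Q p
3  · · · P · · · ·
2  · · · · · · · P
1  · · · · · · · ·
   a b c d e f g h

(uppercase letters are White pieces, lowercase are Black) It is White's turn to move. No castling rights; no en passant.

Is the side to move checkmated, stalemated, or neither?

White to move; white king on h8.
In check: yes, from the black queen on h7.
King squares — g7: attacked by Qh7; h7: attacked by Be4; g8: attacked by Qh7.
Legal moves for White: none.
In check with no legal moves → checkmate.

checkmate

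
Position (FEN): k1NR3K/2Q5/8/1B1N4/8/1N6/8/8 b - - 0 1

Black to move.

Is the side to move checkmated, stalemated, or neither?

stalemate

Black to move; black king on a8.
In check: no.
King squares — a7: attacked by Qc7; b7: attacked by Qc7; b8: attacked by Qc7.
Legal moves for Black: none.
Not in check and no legal moves → stalemate.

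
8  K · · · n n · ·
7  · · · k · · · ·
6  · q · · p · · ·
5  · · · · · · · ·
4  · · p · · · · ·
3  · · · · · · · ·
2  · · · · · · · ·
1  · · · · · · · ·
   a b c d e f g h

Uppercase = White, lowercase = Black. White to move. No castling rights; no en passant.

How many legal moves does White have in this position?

0

White to move; king on a8.
In check: no.
Legal moves: none.
Count: 0.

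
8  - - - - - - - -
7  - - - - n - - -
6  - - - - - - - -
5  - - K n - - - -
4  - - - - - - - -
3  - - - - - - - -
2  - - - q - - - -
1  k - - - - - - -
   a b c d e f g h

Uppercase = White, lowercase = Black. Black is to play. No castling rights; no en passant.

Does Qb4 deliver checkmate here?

yes

After Qb4: white king on c5; in check: yes, from the black queen on b4.
King squares — b4: attacked by Nd5; c4: attacked by Qb4; d4: attacked by Qb4; b5: attacked by Qb4; d5: attacked by Ne7; b6: attacked by Qb4; c6: attacked by Ne7; d6: attacked by Qb4.
White has no legal moves → checkmate.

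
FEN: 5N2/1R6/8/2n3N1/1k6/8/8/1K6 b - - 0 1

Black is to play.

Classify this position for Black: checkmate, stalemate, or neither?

Black to move; black king on b4.
In check: yes, from the white rook on b7.
King squares — a3: available; b3: attacked by Rb7; c3: available; a4: available; c4: available; a5: available; b5: attacked by Rb7; c5: own knight.
Legal moves for Black: Ka5, Kc4, Ka4, Kc3, Ka3, Nxb7.
Black is in check but has 6 legal moves → neither.

neither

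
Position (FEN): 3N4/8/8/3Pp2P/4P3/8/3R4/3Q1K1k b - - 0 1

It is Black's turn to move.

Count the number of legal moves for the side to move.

0

Black to move; king on h1.
In check: no.
Legal moves: none.
Count: 0.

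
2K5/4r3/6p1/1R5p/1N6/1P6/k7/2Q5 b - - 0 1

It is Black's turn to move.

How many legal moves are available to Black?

1

Black to move; king on a2.
In check: yes, from the white knight on b4.
Legal moves: Kxb3.
Count: 1.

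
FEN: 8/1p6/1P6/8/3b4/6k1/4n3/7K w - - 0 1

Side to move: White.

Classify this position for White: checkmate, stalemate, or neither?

stalemate

White to move; white king on h1.
In check: no.
King squares — g1: attacked by Ne2; g2: attacked by Kg3; h2: attacked by Kg3.
Legal moves for White: none.
Not in check and no legal moves → stalemate.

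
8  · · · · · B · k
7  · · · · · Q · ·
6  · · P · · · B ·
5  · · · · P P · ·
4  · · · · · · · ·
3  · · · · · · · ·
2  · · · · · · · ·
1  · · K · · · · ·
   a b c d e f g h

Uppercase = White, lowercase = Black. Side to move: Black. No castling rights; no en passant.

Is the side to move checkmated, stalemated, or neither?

stalemate

Black to move; black king on h8.
In check: no.
King squares — g7: attacked by Qf7; h7: attacked by Bg6; g8: attacked by Qf7.
Legal moves for Black: none.
Not in check and no legal moves → stalemate.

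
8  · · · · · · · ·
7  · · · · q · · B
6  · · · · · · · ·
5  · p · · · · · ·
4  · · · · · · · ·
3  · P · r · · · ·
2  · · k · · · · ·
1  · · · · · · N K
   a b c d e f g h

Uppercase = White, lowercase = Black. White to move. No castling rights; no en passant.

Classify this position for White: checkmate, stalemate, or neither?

White to move; white king on h1.
In check: no.
Legal moves for White: Bg8, Bg6, Bf5, Be4, Bxd3+, Kh2, Kg2, Nh3, Nf3, Ne2, b4.
White has 11 legal moves and is not in check → neither.

neither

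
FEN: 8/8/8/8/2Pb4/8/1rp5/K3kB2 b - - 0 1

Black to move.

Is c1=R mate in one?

yes

After c1=R: white king on a1; in check: yes, from the black rook on c1.
King squares — b1: attacked by Rc1; a2: attacked by Rb2; b2: attacked by Bd4.
White has no legal moves → checkmate.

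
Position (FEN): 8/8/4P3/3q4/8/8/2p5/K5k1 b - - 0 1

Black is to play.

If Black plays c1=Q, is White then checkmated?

yes

After c1=Q: white king on a1; in check: yes, from the black queen on c1.
King squares — b1: attacked by Qc1; a2: attacked by Qd5; b2: attacked by Qc1.
White has no legal moves → checkmate.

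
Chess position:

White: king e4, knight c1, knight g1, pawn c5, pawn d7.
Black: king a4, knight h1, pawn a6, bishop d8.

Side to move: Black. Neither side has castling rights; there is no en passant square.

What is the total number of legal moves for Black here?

14

Black to move; king on a4.
In check: no.
Legal moves: Be7, Bc7, Bf6, Bb6, Bg5, Ba5, Bh4, Kb5, Ka5, Kb4, Ka3, Ng3+, Nf2+, a5.
Count: 14.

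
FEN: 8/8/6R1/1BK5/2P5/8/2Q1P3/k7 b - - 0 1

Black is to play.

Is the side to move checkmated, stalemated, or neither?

Black to move; black king on a1.
In check: no.
King squares — b1: attacked by Qc2; a2: attacked by Qc2; b2: attacked by Qc2.
Legal moves for Black: none.
Not in check and no legal moves → stalemate.

stalemate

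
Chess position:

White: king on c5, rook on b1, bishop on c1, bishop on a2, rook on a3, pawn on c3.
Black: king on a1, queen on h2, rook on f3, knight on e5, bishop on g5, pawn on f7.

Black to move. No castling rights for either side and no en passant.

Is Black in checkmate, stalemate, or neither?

checkmate

Black to move; black king on a1.
In check: yes, from the white rook on b1.
King squares — b1: attacked by Ba2; a2: attacked by Ra3; b2: attacked by Rb1.
Legal moves for Black: none.
In check with no legal moves → checkmate.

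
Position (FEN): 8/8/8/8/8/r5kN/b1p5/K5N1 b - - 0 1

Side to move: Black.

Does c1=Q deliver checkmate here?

After c1=Q: white king on a1; in check: yes, from the black queen on c1.
King squares — b1: attacked by Qc1; a2: attacked by Ra3; b2: attacked by Qc1.
White has no legal moves → checkmate.

yes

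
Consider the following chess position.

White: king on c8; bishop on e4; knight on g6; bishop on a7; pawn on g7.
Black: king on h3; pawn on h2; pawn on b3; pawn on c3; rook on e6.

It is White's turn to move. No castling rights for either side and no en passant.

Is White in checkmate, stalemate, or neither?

White to move; white king on c8.
In check: no.
Legal moves for White include: Kd8, Kb8, Kd7, Kc7, Kb7, Bb8, Bb6, Bc5, Bd4, Be3, Bf2, Bg1, Nh8, Nf8, Ne7, Ne5, Nh4, Nf4+, ... (list truncated; more exist).
White has legal moves and is not in check → neither.

neither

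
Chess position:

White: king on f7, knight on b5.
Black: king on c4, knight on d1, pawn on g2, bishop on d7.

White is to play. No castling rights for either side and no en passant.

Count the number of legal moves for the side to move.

12

White to move; king on f7.
In check: no.
Legal moves: Kg8, Kf8, Kg7, Ke7, Kg6, Kf6, Nc7, Na7, Nd6+, Nd4, Nc3, Na3+.
Count: 12.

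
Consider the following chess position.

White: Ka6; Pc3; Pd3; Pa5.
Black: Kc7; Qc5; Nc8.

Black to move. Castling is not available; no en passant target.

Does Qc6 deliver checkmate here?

After Qc6: white king on a6; in check: yes, from the black queen on c6.
King squares — a5: own pawn; b5: attacked by Qc6; b6: attacked by Qc6; a7: attacked by Nc8; b7: attacked by Qc6.
White has no legal moves → checkmate.

yes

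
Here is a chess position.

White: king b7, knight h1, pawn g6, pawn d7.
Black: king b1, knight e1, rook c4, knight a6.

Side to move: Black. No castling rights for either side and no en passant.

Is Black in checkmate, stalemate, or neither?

neither

Black to move; black king on b1.
In check: no.
Legal moves for Black include: Nb8, Nc7, Nc5+, Nb4, Rc8, Rc7+, Rc6, Rc5, Rh4, Rg4, Rf4, Re4, Rd4, Rb4+, Ra4, Rc3, Rc2, Rc1, ... (list truncated; more exist).
Black has legal moves and is not in check → neither.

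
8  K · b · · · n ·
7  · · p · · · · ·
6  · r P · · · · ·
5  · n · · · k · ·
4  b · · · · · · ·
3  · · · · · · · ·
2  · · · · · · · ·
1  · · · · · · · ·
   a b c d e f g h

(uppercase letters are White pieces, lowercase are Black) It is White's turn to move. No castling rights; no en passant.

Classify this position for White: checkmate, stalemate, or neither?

stalemate

White to move; white king on a8.
In check: no.
King squares — a7: attacked by Nb5; b7: attacked by Rb6; b8: attacked by Rb6.
Legal moves for White: none.
Not in check and no legal moves → stalemate.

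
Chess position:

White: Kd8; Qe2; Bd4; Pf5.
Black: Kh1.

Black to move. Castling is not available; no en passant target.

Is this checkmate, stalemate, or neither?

stalemate

Black to move; black king on h1.
In check: no.
King squares — g1: attacked by Bd4; g2: attacked by Qe2; h2: attacked by Qe2.
Legal moves for Black: none.
Not in check and no legal moves → stalemate.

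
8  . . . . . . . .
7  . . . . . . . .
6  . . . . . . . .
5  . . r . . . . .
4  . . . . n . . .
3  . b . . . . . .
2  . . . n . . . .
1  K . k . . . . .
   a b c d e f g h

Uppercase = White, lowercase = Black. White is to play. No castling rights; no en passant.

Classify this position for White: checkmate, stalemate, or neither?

White to move; white king on a1.
In check: no.
King squares — b1: attacked by Kc1; a2: attacked by Bb3; b2: attacked by Kc1.
Legal moves for White: none.
Not in check and no legal moves → stalemate.

stalemate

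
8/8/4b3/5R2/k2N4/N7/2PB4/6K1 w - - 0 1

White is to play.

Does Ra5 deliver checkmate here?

After Ra5: black king on a4; in check: yes, from the white rook on a5.
King squares — a3: attacked by Ra5; b3: attacked by Pc2; b4: attacked by Bd2; a5: attacked by Bd2; b5: attacked by Na3.
Black has no legal moves → checkmate.

yes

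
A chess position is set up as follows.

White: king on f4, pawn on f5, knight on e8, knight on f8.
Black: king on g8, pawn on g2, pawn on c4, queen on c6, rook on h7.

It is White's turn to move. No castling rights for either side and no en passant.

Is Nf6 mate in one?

no

After Nf6: black king on g8; in check: yes, from the white knight on f6.
Black has 5 legal replies: Kh8, Kxf8, Kg7, Kf7, Qxf6.
In check but a legal move exists → not checkmate.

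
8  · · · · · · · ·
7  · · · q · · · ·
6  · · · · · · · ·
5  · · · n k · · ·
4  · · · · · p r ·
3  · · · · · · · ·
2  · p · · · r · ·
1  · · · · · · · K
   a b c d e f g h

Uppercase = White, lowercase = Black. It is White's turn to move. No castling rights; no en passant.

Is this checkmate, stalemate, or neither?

White to move; white king on h1.
In check: no.
King squares — g1: attacked by Rg4; g2: attacked by Rf2; h2: attacked by Rf2.
Legal moves for White: none.
Not in check and no legal moves → stalemate.

stalemate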